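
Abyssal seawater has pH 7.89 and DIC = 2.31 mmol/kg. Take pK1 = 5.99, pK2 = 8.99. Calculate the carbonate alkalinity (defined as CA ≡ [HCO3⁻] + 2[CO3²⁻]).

CA = 2.45 mmol/kg

CA = [HCO3⁻] + 2[CO3²⁻] = (α₁ + 2α₂)·DIC
At pH 7.89: [H⁺]/K1 = 10^-1.90 = 0.012589, K2/[H⁺] = 10^-1.10 = 0.079433
α₁ = 1/(1 + 0.012589 + 0.079433) = 1/1.0920 = 0.9157; α₂ = α₁·K2/[H⁺] = 0.07274
α₁ + 2α₂ = 1.0612
CA = 1.0612 × 2.31 = 2.45 mmol/kg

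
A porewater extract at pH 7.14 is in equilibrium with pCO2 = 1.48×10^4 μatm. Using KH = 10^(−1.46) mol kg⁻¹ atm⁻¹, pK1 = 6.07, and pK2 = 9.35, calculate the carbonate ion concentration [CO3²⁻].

[CO2*] = KH · pCO2 = 10^(−1.46) × 1.48×10^4×10^-6 = 5.132×10^-4 mol/kg
α₀ = 1/(1 + K1/[H⁺] + K1K2/[H⁺]²) = 1/(1 + 10^+1.07 + 10^-1.14) = 0.07799
DIC = [CO2*]/α₀ = 5.132×10^-4 / 0.07799 = 6.580 mmol/kg
[CO3²⁻] = α₂·DIC; α₂ = 0.005650, so [CO3²⁻] = 0.005650 × 6.580 = 0.0372 mmol/kg

[CO3²⁻] = 0.0372 mmol/kg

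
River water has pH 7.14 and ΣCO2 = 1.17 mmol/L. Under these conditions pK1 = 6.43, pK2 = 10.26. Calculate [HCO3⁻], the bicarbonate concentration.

α₁ = 1 / (1 + [H⁺]/K1 + K2/[H⁺]) = 1 / (1 + 10^-0.71 + 10^-3.12)
   = 1 / (1 + 0.19498 + 0.00075858) = 1/1.1957 = 0.8363
[HCO3⁻] = α₁ × DIC = 0.8363 × 1.17 = 0.978 mmol/L

[HCO3⁻] = 0.978 mmol/L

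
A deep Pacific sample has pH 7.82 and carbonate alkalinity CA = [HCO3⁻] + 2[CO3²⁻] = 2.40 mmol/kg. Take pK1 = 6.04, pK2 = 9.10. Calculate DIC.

CA = [HCO3⁻] + 2[CO3²⁻] = (α₁ + 2α₂)·DIC
At pH 7.82: [H⁺]/K1 = 10^-1.78 = 0.016596, K2/[H⁺] = 10^-1.28 = 0.052481
α₁ = 1/(1 + 0.016596 + 0.052481) = 1/1.0691 = 0.9354; α₂ = α₁·K2/[H⁺] = 0.04909
α₁ + 2α₂ = 1.0336
DIC = CA / (α₁ + 2α₂) = 2.40 / 1.0336 = 2.32 mmol/kg

DIC = 2.32 mmol/kg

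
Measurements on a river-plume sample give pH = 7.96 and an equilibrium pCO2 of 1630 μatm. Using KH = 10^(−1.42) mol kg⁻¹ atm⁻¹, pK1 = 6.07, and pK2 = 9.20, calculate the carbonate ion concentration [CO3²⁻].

[CO3²⁻] = 0.277 mmol/kg

[CO2*] = KH · pCO2 = 10^(−1.42) × 1630×10^-6 = 6.197×10^-5 mol/kg
α₀ = 1/(1 + K1/[H⁺] + K1K2/[H⁺]²) = 1/(1 + 10^+1.89 + 10^+0.65) = 0.01203
DIC = [CO2*]/α₀ = 6.197×10^-5 / 0.01203 = 5.149 mmol/kg
[CO3²⁻] = α₂·DIC; α₂ = 0.05376, so [CO3²⁻] = 0.05376 × 5.149 = 0.277 mmol/kg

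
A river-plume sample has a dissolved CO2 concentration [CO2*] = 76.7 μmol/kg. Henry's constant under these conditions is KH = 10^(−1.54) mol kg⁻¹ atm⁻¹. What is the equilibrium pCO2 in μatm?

KH = 10^(−1.54) = 2.884×10^-2 mol kg⁻¹ atm⁻¹
pCO2 = [CO2*]/KH = 76.7×10^-6 / 2.884×10^-2 = 2.66×10^-3 atm = 2660 μatm

pCO2 = 2660 μatm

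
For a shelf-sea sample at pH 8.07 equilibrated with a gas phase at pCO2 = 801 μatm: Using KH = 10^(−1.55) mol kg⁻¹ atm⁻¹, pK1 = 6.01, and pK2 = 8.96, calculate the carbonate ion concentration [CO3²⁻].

[CO3²⁻] = 0.334 mmol/kg

[CO2*] = KH · pCO2 = 10^(−1.55) × 801×10^-6 = 2.258×10^-5 mol/kg
α₀ = 1/(1 + K1/[H⁺] + K1K2/[H⁺]²) = 1/(1 + 10^+2.06 + 10^+1.17) = 0.007657
DIC = [CO2*]/α₀ = 2.258×10^-5 / 0.007657 = 2.948 mmol/kg
[CO3²⁻] = α₂·DIC; α₂ = 0.1132, so [CO3²⁻] = 0.1132 × 2.948 = 0.334 mmol/kg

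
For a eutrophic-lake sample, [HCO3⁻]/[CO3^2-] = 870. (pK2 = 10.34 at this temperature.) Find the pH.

pH = 7.40

From K2 = [H⁺][CO3^2-]/[HCO3⁻]:  pH = pK2 − log₁₀([HCO3⁻]/[CO3^2-])
log₁₀(870) = +2.940
pH = 10.34 − (+2.940) = 7.40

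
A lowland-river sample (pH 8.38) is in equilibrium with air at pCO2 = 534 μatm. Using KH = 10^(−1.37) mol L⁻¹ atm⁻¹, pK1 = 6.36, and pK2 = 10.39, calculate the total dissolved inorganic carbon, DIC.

DIC = 2.43 mmol/L

[CO2*] = KH · pCO2 = 10^(−1.37) × 534×10^-6 = 2.278×10^-5 mol/L
α₀ = 1/(1 + K1/[H⁺] + K1K2/[H⁺]²) = 1/(1 + 10^+2.02 + 10^+0.01) = 0.009369
DIC = [CO2*]/α₀ = 2.278×10^-5 / 0.009369 = 2.43 mmol/L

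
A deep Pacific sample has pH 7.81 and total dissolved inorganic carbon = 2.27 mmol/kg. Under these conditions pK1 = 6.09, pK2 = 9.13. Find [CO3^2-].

α₂ = 1 / (1 + [H⁺]/K2 + [H⁺]²/(K1K2)) = 1 / (1 + 10^+1.32 + 10^-0.40)
   = 1 / (1 + 20.893 + 0.39811) = 1/22.291 = 0.04486
[CO3²⁻] = α₂ × DIC = 0.04486 × 2.27 = 0.102 mmol/kg

[CO3²⁻] = 0.102 mmol/kg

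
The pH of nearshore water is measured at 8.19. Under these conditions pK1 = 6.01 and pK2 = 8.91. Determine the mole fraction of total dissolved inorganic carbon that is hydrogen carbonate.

α₁ = 0.835

α₁ = 1 / (1 + [H⁺]/K1 + K2/[H⁺]) = 1 / (1 + 10^-2.18 + 10^-0.72)
   = 1 / (1 + 0.0066069 + 0.19055) = 1/1.1972 = 0.8353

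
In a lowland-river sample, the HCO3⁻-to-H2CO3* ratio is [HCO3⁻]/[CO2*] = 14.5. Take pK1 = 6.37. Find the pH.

pH = 7.53

From K1 = [H⁺][HCO3⁻]/[CO2*]:  pH = pK1 + log₁₀([HCO3⁻]/[CO2*])
log₁₀(14.5) = +1.161
pH = 6.37 + (+1.161) = 7.53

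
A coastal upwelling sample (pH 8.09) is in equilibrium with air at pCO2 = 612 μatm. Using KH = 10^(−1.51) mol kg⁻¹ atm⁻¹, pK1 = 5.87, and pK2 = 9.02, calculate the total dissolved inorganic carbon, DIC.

[CO2*] = KH · pCO2 = 10^(−1.51) × 612×10^-6 = 1.891×10^-5 mol/kg
α₀ = 1/(1 + K1/[H⁺] + K1K2/[H⁺]²) = 1/(1 + 10^+2.22 + 10^+1.29) = 0.005363
DIC = [CO2*]/α₀ = 1.891×10^-5 / 0.005363 = 3.53 mmol/kg

DIC = 3.53 mmol/kg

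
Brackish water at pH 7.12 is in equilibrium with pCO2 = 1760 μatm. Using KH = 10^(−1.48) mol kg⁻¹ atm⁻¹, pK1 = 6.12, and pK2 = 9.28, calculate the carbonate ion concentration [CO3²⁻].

[CO3²⁻] = 4.03 μmol/kg

[CO2*] = KH · pCO2 = 10^(−1.48) × 1760×10^-6 = 5.828×10^-5 mol/kg
α₀ = 1/(1 + K1/[H⁺] + K1K2/[H⁺]²) = 1/(1 + 10^+1.00 + 10^-1.16) = 0.09034
DIC = [CO2*]/α₀ = 5.828×10^-5 / 0.09034 = 0.6451 mmol/kg
[CO3²⁻] = α₂·DIC; α₂ = 0.006250, so [CO3²⁻] = 0.006250 × 0.6451 = 0.00403 mmol/kg = 4.03 μmol/kg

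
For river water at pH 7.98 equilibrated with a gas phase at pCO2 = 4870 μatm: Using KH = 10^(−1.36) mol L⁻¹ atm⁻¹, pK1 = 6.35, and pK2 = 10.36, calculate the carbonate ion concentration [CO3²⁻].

[CO3²⁻] = 0.0378 mmol/L

[CO2*] = KH · pCO2 = 10^(−1.36) × 4870×10^-6 = 2.126×10^-4 mol/L
α₀ = 1/(1 + K1/[H⁺] + K1K2/[H⁺]²) = 1/(1 + 10^+1.63 + 10^-0.75) = 0.02281
DIC = [CO2*]/α₀ = 2.126×10^-4 / 0.02281 = 9.319 mmol/L
[CO3²⁻] = α₂·DIC; α₂ = 0.004057, so [CO3²⁻] = 0.004057 × 9.319 = 0.0378 mmol/L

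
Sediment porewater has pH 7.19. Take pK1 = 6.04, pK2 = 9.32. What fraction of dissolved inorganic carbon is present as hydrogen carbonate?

α₁ = 0.927

α₁ = 1 / (1 + [H⁺]/K1 + K2/[H⁺]) = 1 / (1 + 10^-1.15 + 10^-2.13)
   = 1 / (1 + 0.070795 + 0.0074131) = 1/1.0782 = 0.9275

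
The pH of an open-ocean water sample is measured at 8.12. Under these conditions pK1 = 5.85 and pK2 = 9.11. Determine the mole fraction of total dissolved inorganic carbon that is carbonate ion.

α₂ = 1 / (1 + [H⁺]/K2 + [H⁺]²/(K1K2)) = 1 / (1 + 10^+0.99 + 10^-1.28)
   = 1 / (1 + 9.7724 + 0.052481) = 1/10.825 = 0.09238

α₂ = 0.0924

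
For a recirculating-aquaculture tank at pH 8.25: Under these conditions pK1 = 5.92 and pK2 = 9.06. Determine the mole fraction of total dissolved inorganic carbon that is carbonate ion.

α₂ = 1 / (1 + [H⁺]/K2 + [H⁺]²/(K1K2)) = 1 / (1 + 10^+0.81 + 10^-1.52)
   = 1 / (1 + 6.4565 + 0.030200) = 1/7.4867 = 0.1336

α₂ = 0.134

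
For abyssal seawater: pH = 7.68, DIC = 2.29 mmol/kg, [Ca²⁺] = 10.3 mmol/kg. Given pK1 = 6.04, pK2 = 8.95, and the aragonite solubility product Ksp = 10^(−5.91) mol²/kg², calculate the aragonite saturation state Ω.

Ω = 0.956

α₂ = 1 / (1 + [H⁺]/K2 + [H⁺]²/(K1K2)) = 1 / (1 + 10^+1.27 + 10^-0.37)
   = 1 / (1 + 18.621 + 0.42658) = 1/20.047 = 0.04988
[CO3²⁻] = α₂ × DIC = 0.04988 × 2.29 = 0.1142 mmol/kg
Ksp = 10^(−5.91) = 1.230×10^-6
Ω = [Ca²⁺][CO3²⁻]/Ksp = (10.3×10^-3)(1.142×10^-4) / 1.230×10^-6 = 0.956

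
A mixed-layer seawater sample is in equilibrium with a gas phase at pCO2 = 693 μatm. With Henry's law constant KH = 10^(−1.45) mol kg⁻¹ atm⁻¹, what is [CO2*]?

KH = 10^(−1.45) = 3.548×10^-2 mol kg⁻¹ atm⁻¹
[CO2*] = KH · pCO2 = 3.548×10^-2 × 693×10^-6 atm = 2.46×10^-5 mol/kg

[CO2*] = 24.6 μmol/kg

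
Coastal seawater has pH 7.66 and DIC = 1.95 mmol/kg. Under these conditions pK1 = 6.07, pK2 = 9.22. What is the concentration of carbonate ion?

α₂ = 1 / (1 + [H⁺]/K2 + [H⁺]²/(K1K2)) = 1 / (1 + 10^+1.56 + 10^-0.03)
   = 1 / (1 + 36.308 + 0.93325) = 1/38.241 = 0.02615
[CO3²⁻] = α₂ × DIC = 0.02615 × 1.95 = 0.0510 mmol/kg

[CO3²⁻] = 0.0510 mmol/kg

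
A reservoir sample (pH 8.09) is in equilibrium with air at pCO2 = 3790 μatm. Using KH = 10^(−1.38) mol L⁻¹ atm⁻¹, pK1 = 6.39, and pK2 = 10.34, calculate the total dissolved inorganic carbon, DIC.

DIC = 8.12 mmol/L

[CO2*] = KH · pCO2 = 10^(−1.38) × 3790×10^-6 = 1.580×10^-4 mol/L
α₀ = 1/(1 + K1/[H⁺] + K1K2/[H⁺]²) = 1/(1 + 10^+1.70 + 10^-0.55) = 0.01946
DIC = [CO2*]/α₀ = 1.580×10^-4 / 0.01946 = 8.12 mmol/L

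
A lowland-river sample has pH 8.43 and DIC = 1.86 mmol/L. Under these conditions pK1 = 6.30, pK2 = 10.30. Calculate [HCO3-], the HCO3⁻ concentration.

[HCO3⁻] = 1.82 mmol/L

α₁ = 1 / (1 + [H⁺]/K1 + K2/[H⁺]) = 1 / (1 + 10^-2.13 + 10^-1.87)
   = 1 / (1 + 0.0074131 + 0.013490) = 1/1.0209 = 0.9795
[HCO3⁻] = α₁ × DIC = 0.9795 × 1.86 = 1.82 mmol/L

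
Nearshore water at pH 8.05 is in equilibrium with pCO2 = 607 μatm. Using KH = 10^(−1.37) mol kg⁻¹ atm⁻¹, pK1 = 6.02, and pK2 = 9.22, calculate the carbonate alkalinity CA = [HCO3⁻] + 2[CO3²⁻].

CA = 3.15 mmol/kg

[CO2*] = KH · pCO2 = 10^(−1.37) × 607×10^-6 = 2.589×10^-5 mol/kg
α₀ = 1/(1 + K1/[H⁺] + K1K2/[H⁺]²) = 1/(1 + 10^+2.03 + 10^+0.86) = 0.008666
DIC = [CO2*]/α₀ = 2.589×10^-5 / 0.008666 = 2.988 mmol/kg
CA = (α₁ + 2α₂)·DIC = (0.9286 + 2×0.06278) × 2.988 = 3.15 mmol/kg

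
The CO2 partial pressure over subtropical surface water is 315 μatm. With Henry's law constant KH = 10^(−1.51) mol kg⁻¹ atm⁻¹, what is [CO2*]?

KH = 10^(−1.51) = 3.090×10^-2 mol kg⁻¹ atm⁻¹
[CO2*] = KH · pCO2 = 3.090×10^-2 × 315×10^-6 atm = 9.73×10^-6 mol/kg

[CO2*] = 9.73 μmol/kg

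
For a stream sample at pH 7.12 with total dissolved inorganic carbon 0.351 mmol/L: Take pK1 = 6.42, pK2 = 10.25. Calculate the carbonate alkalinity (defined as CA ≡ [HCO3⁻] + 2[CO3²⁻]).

CA = [HCO3⁻] + 2[CO3²⁻] = (α₁ + 2α₂)·DIC
At pH 7.12: [H⁺]/K1 = 10^-0.70 = 0.19953, K2/[H⁺] = 10^-3.13 = 0.00074131
α₁ = 1/(1 + 0.19953 + 0.00074131) = 1/1.2003 = 0.8331; α₂ = α₁·K2/[H⁺] = 0.0006176
α₁ + 2α₂ = 0.8344
CA = 0.8344 × 0.351 = 0.293 mmol/L

CA = 0.293 mmol/L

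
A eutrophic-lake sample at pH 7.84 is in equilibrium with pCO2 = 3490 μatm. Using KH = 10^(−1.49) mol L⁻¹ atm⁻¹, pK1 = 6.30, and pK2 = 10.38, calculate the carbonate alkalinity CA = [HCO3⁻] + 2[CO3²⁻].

[CO2*] = KH · pCO2 = 10^(−1.49) × 3490×10^-6 = 1.129×10^-4 mol/L
α₀ = 1/(1 + K1/[H⁺] + K1K2/[H⁺]²) = 1/(1 + 10^+1.54 + 10^-1.00) = 0.02795
DIC = [CO2*]/α₀ = 1.129×10^-4 / 0.02795 = 4.040 mmol/L
CA = (α₁ + 2α₂)·DIC = (0.9693 + 2×0.002795) × 4.040 = 3.94 mmol/L

CA = 3.94 mmol/L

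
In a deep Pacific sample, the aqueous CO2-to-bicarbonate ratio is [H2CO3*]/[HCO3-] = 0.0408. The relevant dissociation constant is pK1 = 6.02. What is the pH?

pH = 7.41

From K1 = [H⁺][HCO3-]/[H2CO3*]:  pH = pK1 − log₁₀([H2CO3*]/[HCO3-])
log₁₀(0.0408) = -1.389
pH = 6.02 − (-1.389) = 7.41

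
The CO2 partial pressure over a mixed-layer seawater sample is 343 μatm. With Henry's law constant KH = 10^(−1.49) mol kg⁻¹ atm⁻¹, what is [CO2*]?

KH = 10^(−1.49) = 3.236×10^-2 mol kg⁻¹ atm⁻¹
[CO2*] = KH · pCO2 = 3.236×10^-2 × 343×10^-6 atm = 1.11×10^-5 mol/kg

[CO2*] = 11.1 μmol/kg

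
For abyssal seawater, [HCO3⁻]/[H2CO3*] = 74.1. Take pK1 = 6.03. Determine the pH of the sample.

From K1 = [H⁺][HCO3⁻]/[H2CO3*]:  pH = pK1 + log₁₀([HCO3⁻]/[H2CO3*])
log₁₀(74.1) = +1.870
pH = 6.03 + (+1.870) = 7.90

pH = 7.90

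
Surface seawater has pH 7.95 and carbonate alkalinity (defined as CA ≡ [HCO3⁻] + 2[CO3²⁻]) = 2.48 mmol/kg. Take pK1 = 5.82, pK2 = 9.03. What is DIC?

DIC = 2.32 mmol/kg

CA = [HCO3⁻] + 2[CO3²⁻] = (α₁ + 2α₂)·DIC
At pH 7.95: [H⁺]/K1 = 10^-2.13 = 0.0074131, K2/[H⁺] = 10^-1.08 = 0.083176
α₁ = 1/(1 + 0.0074131 + 0.083176) = 1/1.0906 = 0.9169; α₂ = α₁·K2/[H⁺] = 0.07627
α₁ + 2α₂ = 1.0695
DIC = CA / (α₁ + 2α₂) = 2.48 / 1.0695 = 2.32 mmol/kg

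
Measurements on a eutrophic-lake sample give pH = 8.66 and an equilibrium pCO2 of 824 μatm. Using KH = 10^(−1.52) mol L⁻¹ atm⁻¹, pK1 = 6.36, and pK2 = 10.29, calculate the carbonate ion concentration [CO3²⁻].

[CO3²⁻] = 0.116 mmol/L

[CO2*] = KH · pCO2 = 10^(−1.52) × 824×10^-6 = 2.488×10^-5 mol/L
α₀ = 1/(1 + K1/[H⁺] + K1K2/[H⁺]²) = 1/(1 + 10^+2.30 + 10^+0.67) = 0.004873
DIC = [CO2*]/α₀ = 2.488×10^-5 / 0.004873 = 5.106 mmol/L
[CO3²⁻] = α₂·DIC; α₂ = 0.02279, so [CO3²⁻] = 0.02279 × 5.106 = 0.116 mmol/L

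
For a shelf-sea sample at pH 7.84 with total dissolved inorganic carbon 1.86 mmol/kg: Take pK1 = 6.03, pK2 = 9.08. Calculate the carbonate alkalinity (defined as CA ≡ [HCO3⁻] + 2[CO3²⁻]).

CA = [HCO3⁻] + 2[CO3²⁻] = (α₁ + 2α₂)·DIC
At pH 7.84: [H⁺]/K1 = 10^-1.81 = 0.015488, K2/[H⁺] = 10^-1.24 = 0.057544
α₁ = 1/(1 + 0.015488 + 0.057544) = 1/1.0730 = 0.9319; α₂ = α₁·K2/[H⁺] = 0.05363
α₁ + 2α₂ = 1.0392
CA = 1.0392 × 1.86 = 1.93 mmol/kg

CA = 1.93 mmol/kg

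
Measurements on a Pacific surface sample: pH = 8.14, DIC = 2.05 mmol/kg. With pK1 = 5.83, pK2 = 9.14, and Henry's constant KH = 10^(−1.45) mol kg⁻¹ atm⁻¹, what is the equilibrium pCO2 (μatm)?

pCO2 = 256 μatm

α₀ = 1 / (1 + K1/[H⁺] + K1K2/[H⁺]²) = 1 / (1 + 10^+2.31 + 10^+1.31)
   = 1 / (1 + 204.17 + 20.417) = 1/225.59 = 0.004433
[CO2*] = α₀ × DIC = 0.004433 × 2.05 = 0.009087 mmol/kg = 9.087 μmol/kg
pCO2 = [CO2*]/KH = 9.087×10^-6 / 3.548×10^-2 = 256 μatm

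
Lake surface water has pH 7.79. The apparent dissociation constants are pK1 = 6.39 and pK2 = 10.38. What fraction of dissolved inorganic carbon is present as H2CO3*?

α₀ = 0.0382

α₀ = 1 / (1 + K1/[H⁺] + K1K2/[H⁺]²) = 1 / (1 + 10^+1.40 + 10^-1.19)
   = 1 / (1 + 25.119 + 0.064565) = 1/26.183 = 0.03819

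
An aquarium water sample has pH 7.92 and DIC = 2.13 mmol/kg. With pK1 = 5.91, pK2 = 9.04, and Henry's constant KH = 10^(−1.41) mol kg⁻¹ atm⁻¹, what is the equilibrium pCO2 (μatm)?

pCO2 = 493 μatm

α₀ = 1 / (1 + K1/[H⁺] + K1K2/[H⁺]²) = 1 / (1 + 10^+2.01 + 10^+0.89)
   = 1 / (1 + 102.33 + 7.7625) = 1/111.09 = 0.009002
[CO2*] = α₀ × DIC = 0.009002 × 2.13 = 0.01917 mmol/kg = 19.17 μmol/kg
pCO2 = [CO2*]/KH = 1.917×10^-5 / 3.890×10^-2 = 493 μatm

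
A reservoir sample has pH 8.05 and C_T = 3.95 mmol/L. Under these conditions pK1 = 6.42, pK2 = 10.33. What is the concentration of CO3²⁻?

α₂ = 1 / (1 + [H⁺]/K2 + [H⁺]²/(K1K2)) = 1 / (1 + 10^+2.28 + 10^+0.65)
   = 1 / (1 + 190.55 + 4.4668) = 1/196.01 = 0.005102
[CO3²⁻] = α₂ × DIC = 0.005102 × 3.95 = 0.0202 mmol/L

[CO3²⁻] = 0.0202 mmol/L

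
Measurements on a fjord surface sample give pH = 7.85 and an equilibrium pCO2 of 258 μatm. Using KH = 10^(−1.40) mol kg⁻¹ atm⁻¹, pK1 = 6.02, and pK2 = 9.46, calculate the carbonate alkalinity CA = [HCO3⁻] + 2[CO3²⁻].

[CO2*] = KH · pCO2 = 10^(−1.40) × 258×10^-6 = 1.027×10^-5 mol/kg
α₀ = 1/(1 + K1/[H⁺] + K1K2/[H⁺]²) = 1/(1 + 10^+1.83 + 10^+0.22) = 0.01423
DIC = [CO2*]/α₀ = 1.027×10^-5 / 0.01423 = 0.7217 mmol/kg
CA = (α₁ + 2α₂)·DIC = (0.9622 + 2×0.02362) × 0.7217 = 0.729 mmol/kg

CA = 0.729 mmol/kg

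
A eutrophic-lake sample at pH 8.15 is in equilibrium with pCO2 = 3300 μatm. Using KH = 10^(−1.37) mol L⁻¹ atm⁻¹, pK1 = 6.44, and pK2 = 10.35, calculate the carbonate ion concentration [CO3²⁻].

[CO2*] = KH · pCO2 = 10^(−1.37) × 3300×10^-6 = 1.408×10^-4 mol/L
α₀ = 1/(1 + K1/[H⁺] + K1K2/[H⁺]²) = 1/(1 + 10^+1.71 + 10^-0.49) = 0.01901
DIC = [CO2*]/α₀ = 1.408×10^-4 / 0.01901 = 7.406 mmol/L
[CO3²⁻] = α₂·DIC; α₂ = 0.006151, so [CO3²⁻] = 0.006151 × 7.406 = 0.0456 mmol/L

[CO3²⁻] = 0.0456 mmol/L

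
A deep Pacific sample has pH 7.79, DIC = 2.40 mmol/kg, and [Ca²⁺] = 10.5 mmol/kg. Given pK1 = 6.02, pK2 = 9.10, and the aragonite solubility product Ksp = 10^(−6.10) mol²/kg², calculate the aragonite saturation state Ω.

α₂ = 1 / (1 + [H⁺]/K2 + [H⁺]²/(K1K2)) = 1 / (1 + 10^+1.31 + 10^-0.46)
   = 1 / (1 + 20.417 + 0.34674) = 1/21.764 = 0.04595
[CO3²⁻] = α₂ × DIC = 0.04595 × 2.40 = 0.1103 mmol/kg
Ksp = 10^(−6.10) = 7.943×10^-7
Ω = [Ca²⁺][CO3²⁻]/Ksp = (10.5×10^-3)(1.103×10^-4) / 7.943×10^-7 = 1.46

Ω = 1.46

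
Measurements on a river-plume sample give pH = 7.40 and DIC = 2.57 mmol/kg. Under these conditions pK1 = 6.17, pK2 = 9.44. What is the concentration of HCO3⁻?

[HCO3⁻] = 2.41 mmol/kg

α₁ = 1 / (1 + [H⁺]/K1 + K2/[H⁺]) = 1 / (1 + 10^-1.23 + 10^-2.04)
   = 1 / (1 + 0.058884 + 0.0091201) = 1/1.0680 = 0.9363
[HCO3⁻] = α₁ × DIC = 0.9363 × 2.57 = 2.41 mmol/kg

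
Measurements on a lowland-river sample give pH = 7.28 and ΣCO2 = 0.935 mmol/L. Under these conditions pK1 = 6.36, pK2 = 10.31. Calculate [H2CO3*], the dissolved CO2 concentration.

[CO2*] = 0.100 mmol/L

α₀ = 1 / (1 + K1/[H⁺] + K1K2/[H⁺]²) = 1 / (1 + 10^+0.92 + 10^-2.11)
   = 1 / (1 + 8.3176 + 0.0077625) = 1/9.3254 = 0.1072
[CO2*] = α₀ × DIC = 0.1072 × 0.935 = 0.100 mmol/L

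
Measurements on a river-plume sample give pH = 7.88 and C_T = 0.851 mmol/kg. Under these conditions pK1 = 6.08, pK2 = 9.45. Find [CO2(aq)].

[CO2*] = 12.9 μmol/kg

α₀ = 1 / (1 + K1/[H⁺] + K1K2/[H⁺]²) = 1 / (1 + 10^+1.80 + 10^+0.23)
   = 1 / (1 + 63.096 + 1.6982) = 1/65.794 = 0.01520
[CO2*] = α₀ × DIC = 0.01520 × 0.851 = 0.0129 mmol/kg = 12.9 μmol/kg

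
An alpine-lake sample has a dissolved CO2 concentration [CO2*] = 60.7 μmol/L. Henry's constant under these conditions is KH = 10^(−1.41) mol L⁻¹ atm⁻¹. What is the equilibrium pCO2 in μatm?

pCO2 = 1560 μatm

KH = 10^(−1.41) = 3.890×10^-2 mol L⁻¹ atm⁻¹
pCO2 = [CO2*]/KH = 60.7×10^-6 / 3.890×10^-2 = 1.56×10^-3 atm = 1560 μatm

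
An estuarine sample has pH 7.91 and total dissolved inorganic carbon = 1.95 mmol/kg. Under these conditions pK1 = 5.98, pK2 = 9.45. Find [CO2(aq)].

α₀ = 1 / (1 + K1/[H⁺] + K1K2/[H⁺]²) = 1 / (1 + 10^+1.93 + 10^+0.39)
   = 1 / (1 + 85.114 + 2.4547) = 1/88.569 = 0.01129
[CO2*] = α₀ × DIC = 0.01129 × 1.95 = 0.0220 mmol/kg

[CO2*] = 0.0220 mmol/kg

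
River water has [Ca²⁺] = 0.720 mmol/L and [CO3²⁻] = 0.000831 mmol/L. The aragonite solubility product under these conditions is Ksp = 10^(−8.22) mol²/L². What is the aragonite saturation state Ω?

Ksp = 10^(−8.22) = 6.026×10^-9
Ω = [Ca²⁺][CO3²⁻]/Ksp = (0.720×10^-3)(0.000831×10^-3) / 6.026×10^-9 = 0.0993

Ω = 0.0993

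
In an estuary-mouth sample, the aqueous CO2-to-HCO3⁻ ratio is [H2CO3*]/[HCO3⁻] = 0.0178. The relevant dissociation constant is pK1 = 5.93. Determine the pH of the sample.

From K1 = [H⁺][HCO3⁻]/[H2CO3*]:  pH = pK1 − log₁₀([H2CO3*]/[HCO3⁻])
log₁₀(0.0178) = -1.750
pH = 5.93 − (-1.750) = 7.68

pH = 7.68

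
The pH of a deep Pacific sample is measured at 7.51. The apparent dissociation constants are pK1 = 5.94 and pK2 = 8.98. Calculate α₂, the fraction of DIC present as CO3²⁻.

α₂ = 1 / (1 + [H⁺]/K2 + [H⁺]²/(K1K2)) = 1 / (1 + 10^+1.47 + 10^-0.10)
   = 1 / (1 + 29.512 + 0.79433) = 1/31.306 = 0.03194

α₂ = 0.0319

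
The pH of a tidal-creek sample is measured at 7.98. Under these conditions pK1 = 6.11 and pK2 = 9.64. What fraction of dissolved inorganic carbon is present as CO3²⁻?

α₂ = 0.0211

α₂ = 1 / (1 + [H⁺]/K2 + [H⁺]²/(K1K2)) = 1 / (1 + 10^+1.66 + 10^-0.21)
   = 1 / (1 + 45.709 + 0.61660) = 1/47.325 = 0.02113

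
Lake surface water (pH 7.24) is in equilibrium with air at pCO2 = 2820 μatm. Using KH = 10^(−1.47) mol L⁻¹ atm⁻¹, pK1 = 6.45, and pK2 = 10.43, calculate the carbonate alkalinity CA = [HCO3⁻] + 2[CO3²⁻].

CA = 0.590 mmol/L

[CO2*] = KH · pCO2 = 10^(−1.47) × 2820×10^-6 = 9.555×10^-5 mol/L
α₀ = 1/(1 + K1/[H⁺] + K1K2/[H⁺]²) = 1/(1 + 10^+0.79 + 10^-2.40) = 0.1395
DIC = [CO2*]/α₀ = 9.555×10^-5 / 0.1395 = 0.6851 mmol/L
CA = (α₁ + 2α₂)·DIC = (0.8600 + 2×0.0005552) × 0.6851 = 0.590 mmol/L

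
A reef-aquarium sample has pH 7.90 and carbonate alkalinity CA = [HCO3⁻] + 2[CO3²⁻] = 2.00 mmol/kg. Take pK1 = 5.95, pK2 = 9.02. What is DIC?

CA = [HCO3⁻] + 2[CO3²⁻] = (α₁ + 2α₂)·DIC
At pH 7.90: [H⁺]/K1 = 10^-1.95 = 0.011220, K2/[H⁺] = 10^-1.12 = 0.075858
α₁ = 1/(1 + 0.011220 + 0.075858) = 1/1.0871 = 0.9199; α₂ = α₁·K2/[H⁺] = 0.06978
α₁ + 2α₂ = 1.0595
DIC = CA / (α₁ + 2α₂) = 2.00 / 1.0595 = 1.89 mmol/kg

DIC = 1.89 mmol/kg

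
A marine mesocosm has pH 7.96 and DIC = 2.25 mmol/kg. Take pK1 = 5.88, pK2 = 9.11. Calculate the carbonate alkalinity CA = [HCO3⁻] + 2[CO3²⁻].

CA = [HCO3⁻] + 2[CO3²⁻] = (α₁ + 2α₂)·DIC
At pH 7.96: [H⁺]/K1 = 10^-2.08 = 0.0083176, K2/[H⁺] = 10^-1.15 = 0.070795
α₁ = 1/(1 + 0.0083176 + 0.070795) = 1/1.0791 = 0.9267; α₂ = α₁·K2/[H⁺] = 0.06560
α₁ + 2α₂ = 1.0579
CA = 1.0579 × 2.25 = 2.38 mmol/kg

CA = 2.38 mmol/kg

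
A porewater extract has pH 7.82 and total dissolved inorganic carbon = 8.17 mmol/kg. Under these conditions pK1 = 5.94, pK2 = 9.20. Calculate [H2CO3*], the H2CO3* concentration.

[CO2*] = 0.102 mmol/kg

α₀ = 1 / (1 + K1/[H⁺] + K1K2/[H⁺]²) = 1 / (1 + 10^+1.88 + 10^+0.50)
   = 1 / (1 + 75.858 + 3.1623) = 1/80.020 = 0.01250
[CO2*] = α₀ × DIC = 0.01250 × 8.17 = 0.102 mmol/kg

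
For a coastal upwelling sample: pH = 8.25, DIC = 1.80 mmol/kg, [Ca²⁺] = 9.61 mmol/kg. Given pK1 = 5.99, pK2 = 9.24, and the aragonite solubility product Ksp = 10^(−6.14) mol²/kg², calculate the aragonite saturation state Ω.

Ω = 2.21

α₂ = 1 / (1 + [H⁺]/K2 + [H⁺]²/(K1K2)) = 1 / (1 + 10^+0.99 + 10^-1.27)
   = 1 / (1 + 9.7724 + 0.053703) = 1/10.826 = 0.09237
[CO3²⁻] = α₂ × DIC = 0.09237 × 1.80 = 0.1663 mmol/kg
Ksp = 10^(−6.14) = 7.244×10^-7
Ω = [Ca²⁺][CO3²⁻]/Ksp = (9.61×10^-3)(1.663×10^-4) / 7.244×10^-7 = 2.21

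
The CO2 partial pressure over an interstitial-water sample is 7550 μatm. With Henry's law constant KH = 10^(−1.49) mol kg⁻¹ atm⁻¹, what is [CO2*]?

[CO2*] = 244 μmol/kg

KH = 10^(−1.49) = 3.236×10^-2 mol kg⁻¹ atm⁻¹
[CO2*] = KH · pCO2 = 3.236×10^-2 × 7550×10^-6 atm = 2.44×10^-4 mol/kg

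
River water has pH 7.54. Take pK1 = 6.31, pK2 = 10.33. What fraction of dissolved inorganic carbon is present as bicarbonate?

α₁ = 0.943

α₁ = 1 / (1 + [H⁺]/K1 + K2/[H⁺]) = 1 / (1 + 10^-1.23 + 10^-2.79)
   = 1 / (1 + 0.058884 + 0.0016218) = 1/1.0605 = 0.9429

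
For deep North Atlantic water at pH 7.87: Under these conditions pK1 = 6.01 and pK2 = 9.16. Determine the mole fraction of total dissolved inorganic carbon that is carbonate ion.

α₂ = 0.0482

α₂ = 1 / (1 + [H⁺]/K2 + [H⁺]²/(K1K2)) = 1 / (1 + 10^+1.29 + 10^-0.57)
   = 1 / (1 + 19.498 + 0.26915) = 1/20.768 = 0.04815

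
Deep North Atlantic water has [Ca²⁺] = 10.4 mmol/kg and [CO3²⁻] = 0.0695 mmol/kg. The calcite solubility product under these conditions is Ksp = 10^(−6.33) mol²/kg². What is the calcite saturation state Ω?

Ksp = 10^(−6.33) = 4.677×10^-7
Ω = [Ca²⁺][CO3²⁻]/Ksp = (10.4×10^-3)(0.0695×10^-3) / 4.677×10^-7 = 1.55

Ω = 1.55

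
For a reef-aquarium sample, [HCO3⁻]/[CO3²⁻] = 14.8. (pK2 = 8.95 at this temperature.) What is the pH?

pH = 7.78

From K2 = [H⁺][CO3²⁻]/[HCO3⁻]:  pH = pK2 − log₁₀([HCO3⁻]/[CO3²⁻])
log₁₀(14.8) = +1.170
pH = 8.95 − (+1.170) = 7.78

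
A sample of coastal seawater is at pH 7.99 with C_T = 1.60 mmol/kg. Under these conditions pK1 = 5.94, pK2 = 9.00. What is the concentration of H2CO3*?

α₀ = 1 / (1 + K1/[H⁺] + K1K2/[H⁺]²) = 1 / (1 + 10^+2.05 + 10^+1.04)
   = 1 / (1 + 112.20 + 10.965) = 1/124.17 = 0.008054
[CO2*] = α₀ × DIC = 0.008054 × 1.60 = 0.0129 mmol/kg = 12.9 μmol/kg

[CO2*] = 12.9 μmol/kg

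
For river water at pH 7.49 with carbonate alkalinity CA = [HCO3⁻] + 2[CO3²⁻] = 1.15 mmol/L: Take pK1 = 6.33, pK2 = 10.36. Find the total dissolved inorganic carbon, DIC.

CA = [HCO3⁻] + 2[CO3²⁻] = (α₁ + 2α₂)·DIC
At pH 7.49: [H⁺]/K1 = 10^-1.16 = 0.069183, K2/[H⁺] = 10^-2.87 = 0.0013490
α₁ = 1/(1 + 0.069183 + 0.0013490) = 1/1.0705 = 0.9341; α₂ = α₁·K2/[H⁺] = 0.001260
α₁ + 2α₂ = 0.9366
DIC = CA / (α₁ + 2α₂) = 1.15 / 0.9366 = 1.23 mmol/L

DIC = 1.23 mmol/L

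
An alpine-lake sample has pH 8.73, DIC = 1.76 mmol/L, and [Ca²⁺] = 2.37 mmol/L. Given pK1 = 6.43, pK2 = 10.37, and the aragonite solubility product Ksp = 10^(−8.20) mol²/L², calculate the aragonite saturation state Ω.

α₂ = 1 / (1 + [H⁺]/K2 + [H⁺]²/(K1K2)) = 1 / (1 + 10^+1.64 + 10^-0.66)
   = 1 / (1 + 43.652 + 0.21878) = 1/44.870 = 0.02229
[CO3²⁻] = α₂ × DIC = 0.02229 × 1.76 = 0.03922 mmol/L
Ksp = 10^(−8.20) = 6.310×10^-9
Ω = [Ca²⁺][CO3²⁻]/Ksp = (2.37×10^-3)(3.922×10^-5) / 6.310×10^-9 = 14.7

Ω = 14.7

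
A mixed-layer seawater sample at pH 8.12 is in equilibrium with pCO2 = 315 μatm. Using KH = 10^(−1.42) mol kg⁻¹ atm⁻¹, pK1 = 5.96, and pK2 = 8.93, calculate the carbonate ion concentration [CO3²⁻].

[CO2*] = KH · pCO2 = 10^(−1.42) × 315×10^-6 = 1.198×10^-5 mol/kg
α₀ = 1/(1 + K1/[H⁺] + K1K2/[H⁺]²) = 1/(1 + 10^+2.16 + 10^+1.35) = 0.005955
DIC = [CO2*]/α₀ = 1.198×10^-5 / 0.005955 = 2.011 mmol/kg
[CO3²⁻] = α₂·DIC; α₂ = 0.1333, so [CO3²⁻] = 0.1333 × 2.011 = 0.268 mmol/kg

[CO3²⁻] = 0.268 mmol/kg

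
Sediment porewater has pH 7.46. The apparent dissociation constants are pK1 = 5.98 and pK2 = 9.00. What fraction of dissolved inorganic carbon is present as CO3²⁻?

α₂ = 0.0272

α₂ = 1 / (1 + [H⁺]/K2 + [H⁺]²/(K1K2)) = 1 / (1 + 10^+1.54 + 10^+0.06)
   = 1 / (1 + 34.674 + 1.1482) = 1/36.822 = 0.02716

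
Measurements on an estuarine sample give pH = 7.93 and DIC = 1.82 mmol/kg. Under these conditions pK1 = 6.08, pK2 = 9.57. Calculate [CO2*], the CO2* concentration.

[CO2*] = 0.0248 mmol/kg

α₀ = 1 / (1 + K1/[H⁺] + K1K2/[H⁺]²) = 1 / (1 + 10^+1.85 + 10^+0.21)
   = 1 / (1 + 70.795 + 1.6218) = 1/73.416 = 0.01362
[CO2*] = α₀ × DIC = 0.01362 × 1.82 = 0.0248 mmol/kg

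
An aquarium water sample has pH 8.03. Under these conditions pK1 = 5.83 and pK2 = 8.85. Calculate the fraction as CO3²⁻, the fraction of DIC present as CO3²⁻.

α₂ = 0.131

α₂ = 1 / (1 + [H⁺]/K2 + [H⁺]²/(K1K2)) = 1 / (1 + 10^+0.82 + 10^-1.38)
   = 1 / (1 + 6.6069 + 0.041687) = 1/7.6486 = 0.1307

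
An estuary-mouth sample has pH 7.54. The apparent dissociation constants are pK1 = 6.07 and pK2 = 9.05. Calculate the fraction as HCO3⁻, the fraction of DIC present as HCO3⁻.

α₁ = 0.939

α₁ = 1 / (1 + [H⁺]/K1 + K2/[H⁺]) = 1 / (1 + 10^-1.47 + 10^-1.51)
   = 1 / (1 + 0.033884 + 0.030903) = 1/1.0648 = 0.9392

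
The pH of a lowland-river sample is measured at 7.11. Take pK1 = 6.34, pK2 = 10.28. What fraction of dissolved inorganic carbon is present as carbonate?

α₂ = 1 / (1 + [H⁺]/K2 + [H⁺]²/(K1K2)) = 1 / (1 + 10^+3.17 + 10^+2.40)
   = 1 / (1 + 1479.1 + 251.19) = 1/1731.3 = 0.0005776

α₂ = 0.000578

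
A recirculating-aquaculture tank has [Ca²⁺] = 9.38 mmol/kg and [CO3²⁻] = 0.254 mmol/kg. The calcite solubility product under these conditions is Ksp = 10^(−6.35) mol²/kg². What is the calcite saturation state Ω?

Ksp = 10^(−6.35) = 4.467×10^-7
Ω = [Ca²⁺][CO3²⁻]/Ksp = (9.38×10^-3)(0.254×10^-3) / 4.467×10^-7 = 5.33

Ω = 5.33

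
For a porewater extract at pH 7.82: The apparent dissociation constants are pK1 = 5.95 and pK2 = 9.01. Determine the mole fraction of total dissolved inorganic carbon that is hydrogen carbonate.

α₁ = 1 / (1 + [H⁺]/K1 + K2/[H⁺]) = 1 / (1 + 10^-1.87 + 10^-1.19)
   = 1 / (1 + 0.013490 + 0.064565) = 1/1.0781 = 0.9276

α₁ = 0.928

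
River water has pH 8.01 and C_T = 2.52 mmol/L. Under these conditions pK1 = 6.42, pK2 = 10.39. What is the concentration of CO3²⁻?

[CO3²⁻] = 10.2 μmol/L

α₂ = 1 / (1 + [H⁺]/K2 + [H⁺]²/(K1K2)) = 1 / (1 + 10^+2.38 + 10^+0.79)
   = 1 / (1 + 239.88 + 6.1660) = 1/247.05 = 0.004048
[CO3²⁻] = α₂ × DIC = 0.004048 × 2.52 = 0.0102 mmol/L = 10.2 μmol/L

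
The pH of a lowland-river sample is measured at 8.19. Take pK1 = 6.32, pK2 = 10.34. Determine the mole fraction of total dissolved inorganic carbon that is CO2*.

α₀ = 0.0132

α₀ = 1 / (1 + K1/[H⁺] + K1K2/[H⁺]²) = 1 / (1 + 10^+1.87 + 10^-0.28)
   = 1 / (1 + 74.131 + 0.52481) = 1/75.656 = 0.01322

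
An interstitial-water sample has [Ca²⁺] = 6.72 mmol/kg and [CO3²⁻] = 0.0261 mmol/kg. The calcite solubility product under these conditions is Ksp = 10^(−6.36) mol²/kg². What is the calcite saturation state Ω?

Ksp = 10^(−6.36) = 4.365×10^-7
Ω = [Ca²⁺][CO3²⁻]/Ksp = (6.72×10^-3)(0.0261×10^-3) / 4.365×10^-7 = 0.402

Ω = 0.402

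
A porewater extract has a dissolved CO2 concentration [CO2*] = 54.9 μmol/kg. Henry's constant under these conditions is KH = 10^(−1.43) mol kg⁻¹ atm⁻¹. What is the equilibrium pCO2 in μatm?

pCO2 = 1480 μatm

KH = 10^(−1.43) = 3.715×10^-2 mol kg⁻¹ atm⁻¹
pCO2 = [CO2*]/KH = 54.9×10^-6 / 3.715×10^-2 = 1.48×10^-3 atm = 1480 μatm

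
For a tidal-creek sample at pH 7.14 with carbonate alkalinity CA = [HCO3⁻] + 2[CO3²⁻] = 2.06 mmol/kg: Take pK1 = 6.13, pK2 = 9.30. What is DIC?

CA = [HCO3⁻] + 2[CO3²⁻] = (α₁ + 2α₂)·DIC
At pH 7.14: [H⁺]/K1 = 10^-1.01 = 0.097724, K2/[H⁺] = 10^-2.16 = 0.0069183
α₁ = 1/(1 + 0.097724 + 0.0069183) = 1/1.1046 = 0.9053; α₂ = α₁·K2/[H⁺] = 0.006263
α₁ + 2α₂ = 0.9178
DIC = CA / (α₁ + 2α₂) = 2.06 / 0.9178 = 2.24 mmol/kg

DIC = 2.24 mmol/kg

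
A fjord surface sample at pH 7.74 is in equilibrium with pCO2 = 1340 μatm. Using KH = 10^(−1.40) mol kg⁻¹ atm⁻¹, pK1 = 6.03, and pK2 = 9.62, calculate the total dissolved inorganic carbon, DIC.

[CO2*] = KH · pCO2 = 10^(−1.40) × 1340×10^-6 = 5.335×10^-5 mol/kg
α₀ = 1/(1 + K1/[H⁺] + K1K2/[H⁺]²) = 1/(1 + 10^+1.71 + 10^-0.17) = 0.01888
DIC = [CO2*]/α₀ = 5.335×10^-5 / 0.01888 = 2.83 mmol/kg

DIC = 2.83 mmol/kg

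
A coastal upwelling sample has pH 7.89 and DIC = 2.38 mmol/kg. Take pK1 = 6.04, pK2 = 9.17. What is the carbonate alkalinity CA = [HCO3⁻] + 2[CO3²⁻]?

CA = [HCO3⁻] + 2[CO3²⁻] = (α₁ + 2α₂)·DIC
At pH 7.89: [H⁺]/K1 = 10^-1.85 = 0.014125, K2/[H⁺] = 10^-1.28 = 0.052481
α₁ = 1/(1 + 0.014125 + 0.052481) = 1/1.0666 = 0.9376; α₂ = α₁·K2/[H⁺] = 0.04920
α₁ + 2α₂ = 1.0360
CA = 1.0360 × 2.38 = 2.47 mmol/kg

CA = 2.47 mmol/kg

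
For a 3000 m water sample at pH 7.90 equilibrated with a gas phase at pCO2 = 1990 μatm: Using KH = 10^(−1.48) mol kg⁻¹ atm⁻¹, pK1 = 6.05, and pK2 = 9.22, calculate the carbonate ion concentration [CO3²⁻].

[CO2*] = KH · pCO2 = 10^(−1.48) × 1990×10^-6 = 6.590×10^-5 mol/kg
α₀ = 1/(1 + K1/[H⁺] + K1K2/[H⁺]²) = 1/(1 + 10^+1.85 + 10^+0.53) = 0.01330
DIC = [CO2*]/α₀ = 6.590×10^-5 / 0.01330 = 4.954 mmol/kg
[CO3²⁻] = α₂·DIC; α₂ = 0.04507, so [CO3²⁻] = 0.04507 × 4.954 = 0.223 mmol/kg

[CO3²⁻] = 0.223 mmol/kg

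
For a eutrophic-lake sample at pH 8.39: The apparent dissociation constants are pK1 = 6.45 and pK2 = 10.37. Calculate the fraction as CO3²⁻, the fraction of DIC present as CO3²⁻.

α₂ = 0.0102

α₂ = 1 / (1 + [H⁺]/K2 + [H⁺]²/(K1K2)) = 1 / (1 + 10^+1.98 + 10^+0.04)
   = 1 / (1 + 95.499 + 1.0965) = 1/97.596 = 0.01025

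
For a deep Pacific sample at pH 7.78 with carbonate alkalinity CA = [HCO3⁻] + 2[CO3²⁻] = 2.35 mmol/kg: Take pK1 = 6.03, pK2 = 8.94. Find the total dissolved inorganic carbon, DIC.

CA = [HCO3⁻] + 2[CO3²⁻] = (α₁ + 2α₂)·DIC
At pH 7.78: [H⁺]/K1 = 10^-1.75 = 0.017783, K2/[H⁺] = 10^-1.16 = 0.069183
α₁ = 1/(1 + 0.017783 + 0.069183) = 1/1.0870 = 0.9200; α₂ = α₁·K2/[H⁺] = 0.06365
α₁ + 2α₂ = 1.0473
DIC = CA / (α₁ + 2α₂) = 2.35 / 1.0473 = 2.24 mmol/kg

DIC = 2.24 mmol/kg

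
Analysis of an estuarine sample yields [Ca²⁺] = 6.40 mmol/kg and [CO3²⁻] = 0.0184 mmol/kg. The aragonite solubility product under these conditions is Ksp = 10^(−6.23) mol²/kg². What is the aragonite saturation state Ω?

Ω = 0.200

Ksp = 10^(−6.23) = 5.888×10^-7
Ω = [Ca²⁺][CO3²⁻]/Ksp = (6.40×10^-3)(0.0184×10^-3) / 5.888×10^-7 = 0.200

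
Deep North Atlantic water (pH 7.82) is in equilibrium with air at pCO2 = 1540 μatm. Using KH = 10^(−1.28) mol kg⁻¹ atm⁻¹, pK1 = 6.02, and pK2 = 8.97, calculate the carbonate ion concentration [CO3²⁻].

[CO3²⁻] = 0.361 mmol/kg

[CO2*] = KH · pCO2 = 10^(−1.28) × 1540×10^-6 = 8.082×10^-5 mol/kg
α₀ = 1/(1 + K1/[H⁺] + K1K2/[H⁺]²) = 1/(1 + 10^+1.80 + 10^+0.65) = 0.01459
DIC = [CO2*]/α₀ = 8.082×10^-5 / 0.01459 = 5.541 mmol/kg
[CO3²⁻] = α₂·DIC; α₂ = 0.06515, so [CO3²⁻] = 0.06515 × 5.541 = 0.361 mmol/kg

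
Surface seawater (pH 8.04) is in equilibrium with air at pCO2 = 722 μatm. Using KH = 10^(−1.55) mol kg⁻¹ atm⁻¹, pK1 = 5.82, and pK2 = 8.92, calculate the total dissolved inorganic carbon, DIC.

[CO2*] = KH · pCO2 = 10^(−1.55) × 722×10^-6 = 2.035×10^-5 mol/kg
α₀ = 1/(1 + K1/[H⁺] + K1K2/[H⁺]²) = 1/(1 + 10^+2.22 + 10^+1.34) = 0.005296
DIC = [CO2*]/α₀ = 2.035×10^-5 / 0.005296 = 3.84 mmol/kg

DIC = 3.84 mmol/kg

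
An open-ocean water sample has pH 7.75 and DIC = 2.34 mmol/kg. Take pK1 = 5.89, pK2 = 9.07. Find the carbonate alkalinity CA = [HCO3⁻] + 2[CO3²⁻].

CA = 2.42 mmol/kg

CA = [HCO3⁻] + 2[CO3²⁻] = (α₁ + 2α₂)·DIC
At pH 7.75: [H⁺]/K1 = 10^-1.86 = 0.013804, K2/[H⁺] = 10^-1.32 = 0.047863
α₁ = 1/(1 + 0.013804 + 0.047863) = 1/1.0617 = 0.9419; α₂ = α₁·K2/[H⁺] = 0.04508
α₁ + 2α₂ = 1.0321
CA = 1.0321 × 2.34 = 2.42 mmol/kg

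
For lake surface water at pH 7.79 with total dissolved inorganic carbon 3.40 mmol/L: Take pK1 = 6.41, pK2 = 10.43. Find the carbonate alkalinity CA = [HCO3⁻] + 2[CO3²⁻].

CA = [HCO3⁻] + 2[CO3²⁻] = (α₁ + 2α₂)·DIC
At pH 7.79: [H⁺]/K1 = 10^-1.38 = 0.041687, K2/[H⁺] = 10^-2.64 = 0.0022909
α₁ = 1/(1 + 0.041687 + 0.0022909) = 1/1.0440 = 0.9579; α₂ = α₁·K2/[H⁺] = 0.002194
α₁ + 2α₂ = 0.9623
CA = 0.9623 × 3.40 = 3.27 mmol/L

CA = 3.27 mmol/L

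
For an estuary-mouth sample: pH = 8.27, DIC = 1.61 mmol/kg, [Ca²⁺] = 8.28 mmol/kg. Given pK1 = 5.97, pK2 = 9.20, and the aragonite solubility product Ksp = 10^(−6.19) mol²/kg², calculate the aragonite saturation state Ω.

Ω = 2.16

α₂ = 1 / (1 + [H⁺]/K2 + [H⁺]²/(K1K2)) = 1 / (1 + 10^+0.93 + 10^-1.37)
   = 1 / (1 + 8.5114 + 0.042658) = 1/9.5540 = 0.1047
[CO3²⁻] = α₂ × DIC = 0.1047 × 1.61 = 0.1685 mmol/kg
Ksp = 10^(−6.19) = 6.457×10^-7
Ω = [Ca²⁺][CO3²⁻]/Ksp = (8.28×10^-3)(1.685×10^-4) / 6.457×10^-7 = 2.16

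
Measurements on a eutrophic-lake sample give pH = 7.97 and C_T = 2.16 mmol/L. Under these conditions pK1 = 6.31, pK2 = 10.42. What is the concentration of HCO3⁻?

[HCO3⁻] = 2.11 mmol/L

α₁ = 1 / (1 + [H⁺]/K1 + K2/[H⁺]) = 1 / (1 + 10^-1.66 + 10^-2.45)
   = 1 / (1 + 0.021878 + 0.0035481) = 1/1.0254 = 0.9752
[HCO3⁻] = α₁ × DIC = 0.9752 × 2.16 = 2.11 mmol/L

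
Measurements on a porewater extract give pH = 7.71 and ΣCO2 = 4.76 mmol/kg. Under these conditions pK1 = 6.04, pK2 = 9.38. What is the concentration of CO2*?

[CO2*] = 0.0976 mmol/kg

α₀ = 1 / (1 + K1/[H⁺] + K1K2/[H⁺]²) = 1 / (1 + 10^+1.67 + 10^-0.00)
   = 1 / (1 + 46.774 + 1.0000) = 1/48.774 = 0.02050
[CO2*] = α₀ × DIC = 0.02050 × 4.76 = 0.0976 mmol/kg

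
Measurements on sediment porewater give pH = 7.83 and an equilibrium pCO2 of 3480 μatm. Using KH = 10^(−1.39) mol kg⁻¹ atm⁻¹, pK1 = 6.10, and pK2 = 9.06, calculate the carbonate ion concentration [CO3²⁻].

[CO2*] = KH · pCO2 = 10^(−1.39) × 3480×10^-6 = 1.418×10^-4 mol/kg
α₀ = 1/(1 + K1/[H⁺] + K1K2/[H⁺]²) = 1/(1 + 10^+1.73 + 10^+0.50) = 0.01728
DIC = [CO2*]/α₀ = 1.418×10^-4 / 0.01728 = 8.203 mmol/kg
[CO3²⁻] = α₂·DIC; α₂ = 0.05465, so [CO3²⁻] = 0.05465 × 8.203 = 0.448 mmol/kg

[CO3²⁻] = 0.448 mmol/kg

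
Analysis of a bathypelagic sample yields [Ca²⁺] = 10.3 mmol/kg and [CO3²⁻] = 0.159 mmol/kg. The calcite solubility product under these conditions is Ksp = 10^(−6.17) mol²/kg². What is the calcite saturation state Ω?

Ω = 2.42

Ksp = 10^(−6.17) = 6.761×10^-7
Ω = [Ca²⁺][CO3²⁻]/Ksp = (10.3×10^-3)(0.159×10^-3) / 6.761×10^-7 = 2.42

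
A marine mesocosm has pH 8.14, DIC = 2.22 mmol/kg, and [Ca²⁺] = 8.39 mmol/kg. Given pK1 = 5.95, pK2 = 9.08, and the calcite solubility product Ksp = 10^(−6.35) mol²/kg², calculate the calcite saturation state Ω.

α₂ = 1 / (1 + [H⁺]/K2 + [H⁺]²/(K1K2)) = 1 / (1 + 10^+0.94 + 10^-1.25)
   = 1 / (1 + 8.7096 + 0.056234) = 1/9.7659 = 0.1024
[CO3²⁻] = α₂ × DIC = 0.1024 × 2.22 = 0.2273 mmol/kg
Ksp = 10^(−6.35) = 4.467×10^-7
Ω = [Ca²⁺][CO3²⁻]/Ksp = (8.39×10^-3)(2.273×10^-4) / 4.467×10^-7 = 4.27

Ω = 4.27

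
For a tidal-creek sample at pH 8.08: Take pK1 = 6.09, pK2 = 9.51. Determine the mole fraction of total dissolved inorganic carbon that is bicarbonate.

α₁ = 0.955

α₁ = 1 / (1 + [H⁺]/K1 + K2/[H⁺]) = 1 / (1 + 10^-1.99 + 10^-1.43)
   = 1 / (1 + 0.010233 + 0.037154) = 1/1.0474 = 0.9548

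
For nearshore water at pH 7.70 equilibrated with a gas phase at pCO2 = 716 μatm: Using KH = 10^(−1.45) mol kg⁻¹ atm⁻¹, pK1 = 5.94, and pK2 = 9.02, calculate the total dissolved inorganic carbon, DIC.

[CO2*] = KH · pCO2 = 10^(−1.45) × 716×10^-6 = 2.540×10^-5 mol/kg
α₀ = 1/(1 + K1/[H⁺] + K1K2/[H⁺]²) = 1/(1 + 10^+1.76 + 10^+0.44) = 0.01631
DIC = [CO2*]/α₀ = 2.540×10^-5 / 0.01631 = 1.56 mmol/kg

DIC = 1.56 mmol/kg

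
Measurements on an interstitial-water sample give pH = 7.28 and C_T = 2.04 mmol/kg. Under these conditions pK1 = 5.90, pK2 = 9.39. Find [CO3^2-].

α₂ = 1 / (1 + [H⁺]/K2 + [H⁺]²/(K1K2)) = 1 / (1 + 10^+2.11 + 10^+0.73)
   = 1 / (1 + 128.82 + 5.3703) = 1/135.20 = 0.007397
[CO3²⁻] = α₂ × DIC = 0.007397 × 2.04 = 0.0151 mmol/kg = 15.1 μmol/kg

[CO3²⁻] = 15.1 μmol/kg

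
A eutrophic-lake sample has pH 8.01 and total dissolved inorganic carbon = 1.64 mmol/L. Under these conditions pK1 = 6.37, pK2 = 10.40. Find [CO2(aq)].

[CO2*] = 0.0366 mmol/L

α₀ = 1 / (1 + K1/[H⁺] + K1K2/[H⁺]²) = 1 / (1 + 10^+1.64 + 10^-0.75)
   = 1 / (1 + 43.652 + 0.17783) = 1/44.829 = 0.02231
[CO2*] = α₀ × DIC = 0.02231 × 1.64 = 0.0366 mmol/L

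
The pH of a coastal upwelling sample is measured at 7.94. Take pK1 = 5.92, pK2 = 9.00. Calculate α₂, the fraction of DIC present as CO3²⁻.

α₂ = 1 / (1 + [H⁺]/K2 + [H⁺]²/(K1K2)) = 1 / (1 + 10^+1.06 + 10^-0.96)
   = 1 / (1 + 11.482 + 0.10965) = 1/12.591 = 0.07942

α₂ = 0.0794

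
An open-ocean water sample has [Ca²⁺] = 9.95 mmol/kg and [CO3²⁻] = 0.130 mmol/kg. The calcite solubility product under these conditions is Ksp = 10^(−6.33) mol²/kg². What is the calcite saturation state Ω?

Ω = 2.77

Ksp = 10^(−6.33) = 4.677×10^-7
Ω = [Ca²⁺][CO3²⁻]/Ksp = (9.95×10^-3)(0.130×10^-3) / 4.677×10^-7 = 2.77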